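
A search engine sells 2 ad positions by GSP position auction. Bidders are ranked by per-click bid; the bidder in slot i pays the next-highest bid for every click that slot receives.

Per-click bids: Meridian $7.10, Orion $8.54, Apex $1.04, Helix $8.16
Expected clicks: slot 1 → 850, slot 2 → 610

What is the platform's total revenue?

Per-click bids in order: $8.54 (Orion) > $8.16 (Helix) > $7.10 (Meridian) > …
Slot 1: Orion pays $8.16 × 850 = $6936.00
Slot 2: Helix pays $7.10 × 610 = $4331.00
Total = $11267.00

Total revenue: $11267.00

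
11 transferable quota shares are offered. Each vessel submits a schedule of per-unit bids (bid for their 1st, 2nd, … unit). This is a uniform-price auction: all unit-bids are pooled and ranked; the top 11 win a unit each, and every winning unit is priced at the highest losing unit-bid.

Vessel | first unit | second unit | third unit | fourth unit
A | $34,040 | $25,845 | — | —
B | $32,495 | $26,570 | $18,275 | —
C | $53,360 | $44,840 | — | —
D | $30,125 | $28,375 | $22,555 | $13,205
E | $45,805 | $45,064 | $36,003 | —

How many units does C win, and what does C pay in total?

C: 2 units, pays $45,110

Pooled unit-bids ranked (top 11): 53,360 (C-1), 45,805 (E-1), 45,064 (E-2), 44,840 (C-2), 36,003 (E-3), 34,040 (A-1), 32,495 (B-1), 30,125 (D-1), 28,375 (D-2), 26,570 (B-2), 25,845 (A-2)
First bid not allocated: $22,555.
C wins 2 unit(s) at $22,555 each.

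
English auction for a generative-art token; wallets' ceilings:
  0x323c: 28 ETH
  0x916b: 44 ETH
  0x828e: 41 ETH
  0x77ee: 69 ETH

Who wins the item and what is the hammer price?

0x77ee wins at 44 ETH

Limits in order: 69 (0x77ee) > 44 (0x916b) > 41 (0x828e) > 28 (0x323c)
Once the price passes 44 ETH, only 0x77ee is left; the hammer falls at 0x916b's limit of 44 ETH.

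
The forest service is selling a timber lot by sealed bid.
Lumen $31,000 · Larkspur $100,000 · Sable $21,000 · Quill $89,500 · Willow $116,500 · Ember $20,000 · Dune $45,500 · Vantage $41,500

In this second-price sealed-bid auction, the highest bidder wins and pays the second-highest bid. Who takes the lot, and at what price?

Willow pays $100,000

Rule: the highest bidder wins and pays the second-highest bid.
Bids in order: 116,500 (Willow) > 100,000 (Larkspur) > 89,500 (Quill) > 45,500 (Dune) > 41,500 (Vantage) > 31,000 (Lumen) > …
Willow is highest; pays the second-highest bid, $100,000.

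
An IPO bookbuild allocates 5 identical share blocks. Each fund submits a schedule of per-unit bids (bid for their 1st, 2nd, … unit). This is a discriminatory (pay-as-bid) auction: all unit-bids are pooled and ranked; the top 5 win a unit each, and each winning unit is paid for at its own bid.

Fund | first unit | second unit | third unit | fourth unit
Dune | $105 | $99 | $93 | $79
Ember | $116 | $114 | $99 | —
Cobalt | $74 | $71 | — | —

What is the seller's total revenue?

Total revenue: $533

Pooled unit-bids ranked (top 5): 116 (Ember-1), 114 (Ember-2), 105 (Dune-1), 99 (Dune-2), 99 (Ember-3)
Next rejected bid: $93 (not a price — pay-as-bid).
Each winning unit pays its own bid.
Revenue = 116 + 114 + 105 + 99 + 99 = $533.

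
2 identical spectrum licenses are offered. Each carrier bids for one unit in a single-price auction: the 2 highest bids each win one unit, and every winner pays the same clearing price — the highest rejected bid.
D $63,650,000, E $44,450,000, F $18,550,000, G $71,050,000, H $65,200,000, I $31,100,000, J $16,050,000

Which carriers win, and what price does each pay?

Bids ranked high→low: 71,050,000 (G), 65,200,000 (H), 63,650,000 (D), 44,450,000 (E), …
The 2 highest are G, H.
First losing bid is D's $63,650,000, which sets the uniform price.

G, H; each pays $63,650,000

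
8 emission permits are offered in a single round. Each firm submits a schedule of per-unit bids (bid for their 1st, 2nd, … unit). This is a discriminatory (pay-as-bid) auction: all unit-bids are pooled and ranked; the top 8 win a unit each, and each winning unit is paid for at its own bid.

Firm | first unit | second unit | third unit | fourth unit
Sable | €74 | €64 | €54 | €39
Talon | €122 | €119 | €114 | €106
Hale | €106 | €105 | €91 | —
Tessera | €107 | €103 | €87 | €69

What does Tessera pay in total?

Tessera pays €210

Merging the schedules and taking the best 8: 122 (Talon-1), 119 (Talon-2), 114 (Talon-3), 107 (Tessera-1), 106 (Talon-4), 106 (Hale-1), 105 (Hale-2), 103 (Tessera-2)
Next rejected bid: €91 (not a price — pay-as-bid).
Tessera's winning unit-bids: 107 + 103 = €210.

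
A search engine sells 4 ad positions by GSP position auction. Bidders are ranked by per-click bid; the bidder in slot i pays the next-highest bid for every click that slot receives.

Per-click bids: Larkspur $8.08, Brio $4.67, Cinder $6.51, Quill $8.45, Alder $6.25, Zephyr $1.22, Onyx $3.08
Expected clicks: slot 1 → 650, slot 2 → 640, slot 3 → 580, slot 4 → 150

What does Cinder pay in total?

Cinder pays $3625.00

Per-click bids in order: $8.45 (Quill) > $8.08 (Larkspur) > $6.51 (Cinder) > $6.25 (Alder) > $4.67 (Brio) > …
Cinder holds slot 3 → pays next bid $6.25 × 580 clicks = $3625.00.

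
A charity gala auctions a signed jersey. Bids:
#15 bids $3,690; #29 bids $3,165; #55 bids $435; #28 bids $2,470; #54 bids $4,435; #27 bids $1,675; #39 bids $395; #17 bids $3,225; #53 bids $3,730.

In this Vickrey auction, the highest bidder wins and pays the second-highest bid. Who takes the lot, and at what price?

#54 pays $3,730

Rule: the highest bidder wins and pays the second-highest bid.
Bids in order: 4,435 (#54) > 3,730 (#53) > 3,690 (#15) > 3,225 (#17) > 3,165 (#29) > 2,470 (#28) > …
#54 is highest; pays the second-highest bid, $3,730.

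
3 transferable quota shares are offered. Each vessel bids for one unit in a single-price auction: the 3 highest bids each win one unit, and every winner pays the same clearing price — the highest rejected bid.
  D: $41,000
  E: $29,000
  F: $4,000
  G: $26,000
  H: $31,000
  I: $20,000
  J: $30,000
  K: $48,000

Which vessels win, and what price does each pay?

K, D, H; each pays $30,000

Sorting: 48,000 (K), 41,000 (D), 31,000 (H), 30,000 (J), 29,000 (E), …
The 3 highest are K, D, H.
Highest unsuccessful bid: $30,000 → clearing price.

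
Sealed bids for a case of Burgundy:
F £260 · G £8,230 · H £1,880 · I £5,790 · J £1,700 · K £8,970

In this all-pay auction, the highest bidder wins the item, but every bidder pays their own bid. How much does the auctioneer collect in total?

Total revenue: £26,830

All-pay auction: the highest bidder wins the item, but every bidder pays their own bid.
Bids ranked: 8,970 (K) > 8,230 (G) > 5,790 (I) > 1,880 (H) > 1,700 (J) > 260 (F)
Every bidder forfeits their bid regardless of winning.
Revenue = 260 + 8,230 + 1,880 + 5,790 + 1,700 + 8,970 = £26,830.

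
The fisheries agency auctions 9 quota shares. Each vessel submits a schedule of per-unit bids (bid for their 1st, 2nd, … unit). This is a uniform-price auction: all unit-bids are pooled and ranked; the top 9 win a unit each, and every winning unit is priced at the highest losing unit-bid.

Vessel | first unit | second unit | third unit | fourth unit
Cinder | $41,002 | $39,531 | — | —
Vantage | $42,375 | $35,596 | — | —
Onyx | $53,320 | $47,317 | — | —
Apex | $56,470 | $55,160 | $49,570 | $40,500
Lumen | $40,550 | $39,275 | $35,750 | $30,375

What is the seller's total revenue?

All unit-bids, highest first — top 9: 56,470 (Apex-1), 55,160 (Apex-2), 53,320 (Onyx-1), 49,570 (Apex-3), 47,317 (Onyx-2), 42,375 (Vantage-1), 41,002 (Cinder-1), 40,550 (Lumen-1), 40,500 (Apex-4)
First bid not allocated: $39,531.
Allocation: Apex 4, Cinder 1, Lumen 1, Onyx 2, Vantage 1. Every unit priced at $39,531.
Revenue = 9 × 39,531 = $355,779.

Total revenue: $355,779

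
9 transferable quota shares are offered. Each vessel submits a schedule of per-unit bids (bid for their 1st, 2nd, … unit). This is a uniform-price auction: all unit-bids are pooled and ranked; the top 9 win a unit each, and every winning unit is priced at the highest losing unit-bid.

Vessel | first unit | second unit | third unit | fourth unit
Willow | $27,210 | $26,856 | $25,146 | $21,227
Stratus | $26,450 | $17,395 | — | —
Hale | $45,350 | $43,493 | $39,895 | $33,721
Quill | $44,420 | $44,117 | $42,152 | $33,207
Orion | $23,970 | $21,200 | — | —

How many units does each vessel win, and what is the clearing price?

Merging the schedules and taking the best 9: 45,350 (Hale-1), 44,420 (Quill-1), 44,117 (Quill-2), 43,493 (Hale-2), 42,152 (Quill-3), 39,895 (Hale-3), 33,721 (Hale-4), 33,207 (Quill-4), 27,210 (Willow-1)
Highest rejected unit-bid = $26,856.
Allocation: Hale 4, Quill 4, Willow 1.

Hale 4, Quill 4, Willow 1; clearing price $26,856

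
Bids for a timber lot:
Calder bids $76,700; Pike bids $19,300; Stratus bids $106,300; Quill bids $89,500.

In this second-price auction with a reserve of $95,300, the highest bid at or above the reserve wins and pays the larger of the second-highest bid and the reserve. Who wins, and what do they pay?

Bids ranked: 106,300 (Stratus) > 89,500 (Quill) > 76,700 (Calder) > 19,300 (Pike)
Stratus has the top bid at or above the reserve ($106,300).
Second-highest bid $89,500 is below the reserve $95,300, so the reserve binds → payment $95,300.

Stratus pays $95,300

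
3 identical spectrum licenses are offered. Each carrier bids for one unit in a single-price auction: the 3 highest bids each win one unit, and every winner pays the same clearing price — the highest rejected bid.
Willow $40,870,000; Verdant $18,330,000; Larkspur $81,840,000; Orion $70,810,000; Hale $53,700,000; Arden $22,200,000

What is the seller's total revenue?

Ordering the bids: 81,840,000 (Larkspur), 70,810,000 (Orion), 53,700,000 (Hale), 40,870,000 (Willow), 22,200,000 (Arden), …
The 3 highest are Larkspur, Orion, Hale.
Clearing price = highest rejected bid = $40,870,000.
Total revenue = 3 × $40,870,000 = $122,610,000.

Total revenue: $122,610,000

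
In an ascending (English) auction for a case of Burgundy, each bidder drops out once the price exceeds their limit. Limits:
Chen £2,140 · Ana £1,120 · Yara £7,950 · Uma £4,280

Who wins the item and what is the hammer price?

Yara wins at £4,280

Limits ranked: 7,950 (Yara) > 4,280 (Uma) > 2,140 (Chen) > 1,120 (Ana)
Bidding ends when Uma exits at £4,280; Yara takes it.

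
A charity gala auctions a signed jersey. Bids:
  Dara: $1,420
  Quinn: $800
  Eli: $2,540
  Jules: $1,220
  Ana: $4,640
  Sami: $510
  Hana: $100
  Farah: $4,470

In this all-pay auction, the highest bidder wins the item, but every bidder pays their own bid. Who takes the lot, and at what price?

Bids ranked: 4,640 (Ana) > 4,470 (Farah) > 2,540 (Eli) > 1,420 (Dara) > 1,220 (Jules) > 800 (Quinn) > …
Ana is highest and takes the item; every bidder forfeits their bid.

Ana pays $4,640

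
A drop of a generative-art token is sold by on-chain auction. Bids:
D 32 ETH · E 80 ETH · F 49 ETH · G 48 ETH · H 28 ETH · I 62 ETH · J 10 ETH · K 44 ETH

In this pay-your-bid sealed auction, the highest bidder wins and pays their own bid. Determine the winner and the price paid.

Rule: the highest bidder wins and pays their own bid.
Sorting bids: 80 (E) > 62 (I) > 49 (F) > 48 (G) > 44 (K) > 32 (D) > …
E has the highest bid and pays exactly that: 80 ETH.

E pays 80 ETH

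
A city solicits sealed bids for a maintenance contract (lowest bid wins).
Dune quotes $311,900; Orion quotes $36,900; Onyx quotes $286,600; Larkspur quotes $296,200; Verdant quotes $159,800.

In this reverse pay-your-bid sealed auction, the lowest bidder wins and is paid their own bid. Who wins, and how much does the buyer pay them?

Bids ranked: 36,900 (Orion) < 159,800 (Verdant) < 286,600 (Onyx) < 296,200 (Larkspur) < 311,900 (Dune)
Orion is lowest → is paid own bid, $36,900.

Orion is paid $36,900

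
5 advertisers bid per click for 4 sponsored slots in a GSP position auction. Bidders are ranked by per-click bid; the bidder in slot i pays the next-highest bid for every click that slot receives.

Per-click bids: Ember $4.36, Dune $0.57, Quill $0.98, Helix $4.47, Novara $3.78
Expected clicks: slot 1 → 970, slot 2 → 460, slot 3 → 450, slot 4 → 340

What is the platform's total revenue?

Total revenue: $6602.80

Sorting advertisers: $4.47 (Helix) > $4.36 (Ember) > $3.78 (Novara) > $0.98 (Quill) > $0.57 (Dune)
Slot 1: Helix pays $4.36 × 970 = $4229.20
Slot 2: Ember pays $3.78 × 460 = $1738.80
Slot 3: Novara pays $0.98 × 450 = $441.00
Slot 4: Quill pays $0.57 × 340 = $193.80
Total = $6602.80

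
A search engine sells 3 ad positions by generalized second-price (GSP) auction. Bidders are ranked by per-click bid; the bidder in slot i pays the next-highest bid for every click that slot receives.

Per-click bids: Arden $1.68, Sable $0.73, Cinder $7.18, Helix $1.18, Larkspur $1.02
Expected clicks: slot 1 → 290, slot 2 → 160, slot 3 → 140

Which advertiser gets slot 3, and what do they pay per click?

Per-click bids in order: $7.18 (Cinder) > $1.68 (Arden) > $1.18 (Helix) > $1.02 (Larkspur) > …
Slot 3 goes to the third-ranked bidder, Helix, who pays the next bid down: $1.02/click.

Helix; $1.02 per click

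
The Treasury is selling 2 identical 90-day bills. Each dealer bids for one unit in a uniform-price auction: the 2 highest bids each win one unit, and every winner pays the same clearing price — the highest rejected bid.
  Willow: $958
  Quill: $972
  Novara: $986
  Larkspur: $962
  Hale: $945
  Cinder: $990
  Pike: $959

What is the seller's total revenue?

Bids ranked high→low: 990 (Cinder), 986 (Novara), 972 (Quill), 962 (Larkspur), …
Top 2: Cinder, Novara.
Highest unsuccessful bid: $972 → clearing price.
Total revenue = 2 × $972 = $1,944.

Total revenue: $1,944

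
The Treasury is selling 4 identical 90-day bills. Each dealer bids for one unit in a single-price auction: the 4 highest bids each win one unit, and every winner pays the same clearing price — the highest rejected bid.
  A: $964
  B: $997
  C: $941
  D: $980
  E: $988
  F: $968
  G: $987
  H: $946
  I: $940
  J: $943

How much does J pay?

Bids ranked high→low: 997 (B), 988 (E), 987 (G), 980 (D), 968 (F), 964 (A), …
The 4 highest are B, E, G, D.
Highest unsuccessful bid: $968 → clearing price.
J does not win → pays $0.

J pays $0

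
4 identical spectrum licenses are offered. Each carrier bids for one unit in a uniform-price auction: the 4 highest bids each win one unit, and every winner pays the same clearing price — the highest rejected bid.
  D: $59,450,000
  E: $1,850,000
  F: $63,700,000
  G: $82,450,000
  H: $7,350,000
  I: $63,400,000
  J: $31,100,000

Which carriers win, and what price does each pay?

Bids ranked high→low: 82,450,000 (G), 63,700,000 (F), 63,400,000 (I), 59,450,000 (D), 31,100,000 (J), 7,350,000 (H), …
Top 4: G, F, I, D.
Highest unsuccessful bid: $31,100,000 → clearing price.

G, F, I, D; each pays $31,100,000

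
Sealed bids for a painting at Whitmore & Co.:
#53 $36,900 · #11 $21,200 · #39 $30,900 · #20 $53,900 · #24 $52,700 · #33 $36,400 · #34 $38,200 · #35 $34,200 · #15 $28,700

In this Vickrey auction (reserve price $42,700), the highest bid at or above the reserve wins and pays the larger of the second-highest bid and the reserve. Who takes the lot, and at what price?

#20 pays $52,700

Bids ranked: 53,900 (#20) > 52,700 (#24) > 38,200 (#34) > 36,900 (#53) > 36,400 (#33) > 34,200 (#35) > …
Highest eligible bid: #20 at $53,900.
Second-highest bid $52,700 exceeds the reserve $42,700 → payment $52,700.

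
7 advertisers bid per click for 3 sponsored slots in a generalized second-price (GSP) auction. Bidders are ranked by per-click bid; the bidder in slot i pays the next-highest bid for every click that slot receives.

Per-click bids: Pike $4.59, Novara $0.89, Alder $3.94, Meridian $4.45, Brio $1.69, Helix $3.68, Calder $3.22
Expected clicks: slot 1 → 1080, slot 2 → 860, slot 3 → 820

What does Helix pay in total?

Helix pays $0.00

Per-click bids in order: $4.59 (Pike) > $4.45 (Meridian) > $3.94 (Alder) > $3.68 (Helix) > …
Helix ranks below slot 3 → no slot, pays nothing.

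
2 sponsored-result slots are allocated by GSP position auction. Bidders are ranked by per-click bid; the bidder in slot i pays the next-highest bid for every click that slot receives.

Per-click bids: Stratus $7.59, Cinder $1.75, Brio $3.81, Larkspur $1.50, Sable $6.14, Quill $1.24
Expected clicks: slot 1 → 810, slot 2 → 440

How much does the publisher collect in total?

Total revenue: $6649.80

Ranked by bid: $7.59 (Stratus) > $6.14 (Sable) > $3.81 (Brio) > …
Slot 1: Stratus pays $6.14 × 810 = $4973.40
Slot 2: Sable pays $3.81 × 440 = $1676.40
Total = $6649.80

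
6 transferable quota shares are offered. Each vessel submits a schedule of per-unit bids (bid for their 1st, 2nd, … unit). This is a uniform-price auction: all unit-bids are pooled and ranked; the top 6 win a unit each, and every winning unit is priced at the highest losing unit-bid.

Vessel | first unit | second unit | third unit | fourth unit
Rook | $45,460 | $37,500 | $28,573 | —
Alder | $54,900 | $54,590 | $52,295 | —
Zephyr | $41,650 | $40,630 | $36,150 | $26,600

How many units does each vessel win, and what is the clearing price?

Pooled unit-bids ranked (top 6): 54,900 (Alder-1), 54,590 (Alder-2), 52,295 (Alder-3), 45,460 (Rook-1), 41,650 (Zephyr-1), 40,630 (Zephyr-2)
The (k+1)-th unit-bid is $37,500.
Allocation: Alder 3, Rook 1, Zephyr 2.

Alder 3, Rook 1, Zephyr 2; clearing price $37,500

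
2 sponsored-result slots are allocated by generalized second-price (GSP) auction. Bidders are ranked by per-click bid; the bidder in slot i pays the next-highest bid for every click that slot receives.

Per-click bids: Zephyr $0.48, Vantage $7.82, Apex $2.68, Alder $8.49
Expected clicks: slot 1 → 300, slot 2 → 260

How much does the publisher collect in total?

Per-click bids in order: $8.49 (Alder) > $7.82 (Vantage) > $2.68 (Apex) > …
Slot 1: Alder pays $7.82 × 300 = $2346.00
Slot 2: Vantage pays $2.68 × 260 = $696.80
Total = $3042.80

Total revenue: $3042.80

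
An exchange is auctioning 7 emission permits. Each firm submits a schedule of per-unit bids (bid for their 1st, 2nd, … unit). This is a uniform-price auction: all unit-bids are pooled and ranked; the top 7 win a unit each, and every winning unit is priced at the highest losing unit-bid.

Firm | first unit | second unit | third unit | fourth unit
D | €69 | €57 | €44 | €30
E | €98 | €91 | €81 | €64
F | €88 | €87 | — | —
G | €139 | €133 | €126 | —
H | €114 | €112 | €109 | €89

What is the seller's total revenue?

All unit-bids, highest first — top 7: 139 (G-1), 133 (G-2), 126 (G-3), 114 (H-1), 112 (H-2), 109 (H-3), 98 (E-1)
First bid not allocated: €91.
Allocation: E 1, G 3, H 3. Every unit priced at €91.
Revenue = 7 × 91 = €637.

Total revenue: €637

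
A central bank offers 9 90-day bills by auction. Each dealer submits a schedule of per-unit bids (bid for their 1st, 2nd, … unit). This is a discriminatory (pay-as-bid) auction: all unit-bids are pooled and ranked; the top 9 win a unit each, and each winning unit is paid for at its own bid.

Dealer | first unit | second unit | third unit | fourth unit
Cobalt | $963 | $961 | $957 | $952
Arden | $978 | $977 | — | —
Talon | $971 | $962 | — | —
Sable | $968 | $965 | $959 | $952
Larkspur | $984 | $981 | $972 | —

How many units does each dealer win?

Pooled unit-bids ranked (top 9): 984 (Larkspur-1), 981 (Larkspur-2), 978 (Arden-1), 977 (Arden-2), 972 (Larkspur-3), 971 (Talon-1), 968 (Sable-1), 965 (Sable-2), 963 (Cobalt-1)
Next rejected bid: $962 (not a price — pay-as-bid).
Allocation: Arden 2, Cobalt 1, Larkspur 3, Sable 2, Talon 1.

Arden 2, Cobalt 1, Larkspur 3, Sable 2, Talon 1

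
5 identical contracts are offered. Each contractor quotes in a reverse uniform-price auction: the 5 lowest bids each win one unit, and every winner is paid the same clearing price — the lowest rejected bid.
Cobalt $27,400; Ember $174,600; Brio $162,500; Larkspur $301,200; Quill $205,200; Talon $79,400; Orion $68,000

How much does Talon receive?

Talon is paid $205,200

Sorting: 27,400 (Cobalt), 68,000 (Orion), 79,400 (Talon), 162,500 (Brio), 174,600 (Ember), 205,200 (Quill), 301,200 (Larkspur)
Lowest 5: Cobalt, Orion, Talon, Brio, Ember.
Lowest unsuccessful bid: $205,200 → clearing price.
Talon wins → is paid $205,200.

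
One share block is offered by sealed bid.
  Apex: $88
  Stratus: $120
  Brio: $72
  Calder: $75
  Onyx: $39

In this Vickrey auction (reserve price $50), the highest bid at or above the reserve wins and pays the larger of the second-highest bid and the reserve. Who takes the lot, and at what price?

Stratus pays $88

Bids ranked: 120 (Stratus) > 88 (Apex) > 75 (Calder) > 72 (Brio) > 39 (Onyx)
Highest eligible bid: Stratus at $120.
Second-highest bid $88 exceeds the reserve $50 → payment $88.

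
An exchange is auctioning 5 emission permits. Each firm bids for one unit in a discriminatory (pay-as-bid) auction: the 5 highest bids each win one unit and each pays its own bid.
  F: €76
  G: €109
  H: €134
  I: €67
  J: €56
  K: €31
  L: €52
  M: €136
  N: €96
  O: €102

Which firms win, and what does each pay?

M €136, H €134, G €109, O €102, N €96

Bids ranked high→low: 136 (M), 134 (H), 109 (G), 102 (O), 96 (N), 76 (F), 67 (I), …
Top 5: M, H, G, O, N.
Each winner pays its own bid: M €136, H €134, G €109, O €102, N €96.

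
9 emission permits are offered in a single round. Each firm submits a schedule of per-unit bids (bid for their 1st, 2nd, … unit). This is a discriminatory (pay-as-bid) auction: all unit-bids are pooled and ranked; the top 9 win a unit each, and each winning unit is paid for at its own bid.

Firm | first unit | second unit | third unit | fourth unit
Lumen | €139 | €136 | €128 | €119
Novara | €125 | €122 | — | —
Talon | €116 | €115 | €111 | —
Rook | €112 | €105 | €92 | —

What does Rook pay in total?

All unit-bids, highest first — top 9: 139 (Lumen-1), 136 (Lumen-2), 128 (Lumen-3), 125 (Novara-1), 122 (Novara-2), 119 (Lumen-4), 116 (Talon-1), 115 (Talon-2), 112 (Rook-1)
Next rejected bid: €111 (not a price — pay-as-bid).
Rook's winning unit-bids: 112 = €112.

Rook pays €112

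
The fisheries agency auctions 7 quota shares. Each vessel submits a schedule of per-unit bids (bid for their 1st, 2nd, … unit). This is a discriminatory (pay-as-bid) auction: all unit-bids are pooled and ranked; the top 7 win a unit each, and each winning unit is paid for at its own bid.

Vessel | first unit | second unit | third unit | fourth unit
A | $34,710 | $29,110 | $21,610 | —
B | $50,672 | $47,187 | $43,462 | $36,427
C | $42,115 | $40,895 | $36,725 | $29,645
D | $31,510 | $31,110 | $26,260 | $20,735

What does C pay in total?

All unit-bids, highest first — top 7: 50,672 (B-1), 47,187 (B-2), 43,462 (B-3), 42,115 (C-1), 40,895 (C-2), 36,725 (C-3), 36,427 (B-4)
Next rejected bid: $34,710 (not a price — pay-as-bid).
C's winning unit-bids: 42,115 + 40,895 + 36,725 = $119,735.

C pays $119,735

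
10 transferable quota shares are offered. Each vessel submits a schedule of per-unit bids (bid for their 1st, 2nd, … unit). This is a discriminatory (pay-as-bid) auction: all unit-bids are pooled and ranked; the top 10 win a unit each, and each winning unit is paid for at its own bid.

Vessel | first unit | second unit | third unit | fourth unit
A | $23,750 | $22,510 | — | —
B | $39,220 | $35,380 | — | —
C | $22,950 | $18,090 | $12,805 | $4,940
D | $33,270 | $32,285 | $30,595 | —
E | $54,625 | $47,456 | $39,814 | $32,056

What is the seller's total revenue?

Pooled unit-bids ranked (top 10): 54,625 (E-1), 47,456 (E-2), 39,814 (E-3), 39,220 (B-1), 35,380 (B-2), 33,270 (D-1), 32,285 (D-2), 32,056 (E-4), 30,595 (D-3), 23,750 (A-1)
Next rejected bid: $22,950 (not a price — pay-as-bid).
Each winning unit pays its own bid.
Revenue = 54,625 + 47,456 + 39,814 + 39,220 + 35,380 + 33,270 + 32,285 + 32,056 + 30,595 + 23,750 = $368,451.

Total revenue: $368,451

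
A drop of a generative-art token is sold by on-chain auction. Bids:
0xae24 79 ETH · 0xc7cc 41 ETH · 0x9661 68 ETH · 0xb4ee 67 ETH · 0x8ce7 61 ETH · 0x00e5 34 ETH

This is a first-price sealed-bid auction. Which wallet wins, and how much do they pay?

0xae24 pays 79 ETH

Bids ranked: 79 (0xae24) > 68 (0x9661) > 67 (0xb4ee) > 61 (0x8ce7) > 41 (0xc7cc) > 34 (0x00e5)
0xae24 has the highest bid and pays exactly that: 79 ETH.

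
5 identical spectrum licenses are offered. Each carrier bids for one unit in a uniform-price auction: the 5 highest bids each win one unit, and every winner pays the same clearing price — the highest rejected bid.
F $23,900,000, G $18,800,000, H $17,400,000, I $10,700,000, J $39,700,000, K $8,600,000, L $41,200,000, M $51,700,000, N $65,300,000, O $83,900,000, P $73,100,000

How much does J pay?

J pays $0

Sorting: 83,900,000 (O), 73,100,000 (P), 65,300,000 (N), 51,700,000 (M), 41,200,000 (L), 39,700,000 (J), 23,900,000 (F), …
The 5 highest are O, P, N, M, L.
Clearing price = highest rejected bid = $39,700,000.
J does not win → pays $0.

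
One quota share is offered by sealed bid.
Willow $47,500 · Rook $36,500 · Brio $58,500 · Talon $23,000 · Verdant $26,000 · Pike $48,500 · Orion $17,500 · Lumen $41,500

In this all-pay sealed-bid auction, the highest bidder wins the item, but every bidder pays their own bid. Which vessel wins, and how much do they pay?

Brio pays $58,500

Bids ranked: 58,500 (Brio) > 48,500 (Pike) > 47,500 (Willow) > 41,500 (Lumen) > 36,500 (Rook) > 26,000 (Verdant) > …
Brio is highest and takes the item; every bidder forfeits their bid.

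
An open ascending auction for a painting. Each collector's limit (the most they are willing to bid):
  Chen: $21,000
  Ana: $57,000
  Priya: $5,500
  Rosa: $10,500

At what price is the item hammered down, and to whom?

Ana wins at $21,000

Open ascending-bid auction: the price rises until one bidder remains; the winner pays the price at which the last rival dropped out.
Limits in order: 57,000 (Ana) > 21,000 (Chen) > 10,500 (Rosa) > 5,500 (Priya)
Chen is the last rival to drop out, at $21,000; Ana remains and wins at that price.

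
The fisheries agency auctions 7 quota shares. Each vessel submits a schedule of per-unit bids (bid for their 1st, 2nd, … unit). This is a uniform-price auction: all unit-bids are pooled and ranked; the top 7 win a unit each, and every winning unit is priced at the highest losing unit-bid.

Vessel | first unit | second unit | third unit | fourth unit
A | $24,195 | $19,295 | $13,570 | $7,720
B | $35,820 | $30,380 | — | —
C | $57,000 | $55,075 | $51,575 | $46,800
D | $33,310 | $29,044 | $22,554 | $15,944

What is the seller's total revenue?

Total revenue: $203,308

Merging the schedules and taking the best 7: 57,000 (C-1), 55,075 (C-2), 51,575 (C-3), 46,800 (C-4), 35,820 (B-1), 33,310 (D-1), 30,380 (B-2)
The (k+1)-th unit-bid is $29,044.
Allocation: B 2, C 4, D 1. Every unit priced at $29,044.
Revenue = 7 × 29,044 = $203,308.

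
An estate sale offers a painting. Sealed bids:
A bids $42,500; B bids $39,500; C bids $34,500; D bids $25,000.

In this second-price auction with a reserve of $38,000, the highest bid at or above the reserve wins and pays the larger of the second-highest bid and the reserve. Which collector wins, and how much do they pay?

Bids in order: 42,500 (A) > 39,500 (B) > 34,500 (C) > 25,000 (D)
Highest eligible bid: A at $42,500.
Second-highest bid $39,500 exceeds the reserve $38,000 → payment $39,500.

A pays $39,500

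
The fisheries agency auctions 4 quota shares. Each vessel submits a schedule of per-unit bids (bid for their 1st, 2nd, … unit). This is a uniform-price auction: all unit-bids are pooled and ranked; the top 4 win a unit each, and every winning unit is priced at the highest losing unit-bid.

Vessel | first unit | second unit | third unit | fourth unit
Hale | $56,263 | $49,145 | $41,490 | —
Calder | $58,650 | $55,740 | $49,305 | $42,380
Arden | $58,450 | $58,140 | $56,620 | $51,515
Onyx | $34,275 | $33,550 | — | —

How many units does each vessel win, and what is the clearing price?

Pooled unit-bids ranked (top 4): 58,650 (Calder-1), 58,450 (Arden-1), 58,140 (Arden-2), 56,620 (Arden-3)
First bid not allocated: $56,263.
Allocation: Arden 3, Calder 1.

Arden 3, Calder 1; clearing price $56,263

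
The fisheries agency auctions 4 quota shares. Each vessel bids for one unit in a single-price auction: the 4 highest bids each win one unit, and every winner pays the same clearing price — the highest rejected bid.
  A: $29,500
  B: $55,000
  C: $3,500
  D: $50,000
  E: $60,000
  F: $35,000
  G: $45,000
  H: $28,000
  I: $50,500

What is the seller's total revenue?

Total revenue: $180,000

Sorting: 60,000 (E), 55,000 (B), 50,500 (I), 50,000 (D), 45,000 (G), 35,000 (F), …
Top 4: E, B, I, D.
Clearing price = highest rejected bid = $45,000.
Total revenue = 4 × $45,000 = $180,000.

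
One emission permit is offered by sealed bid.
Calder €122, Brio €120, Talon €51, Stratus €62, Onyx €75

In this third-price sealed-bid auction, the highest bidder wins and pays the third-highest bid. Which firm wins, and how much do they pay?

Bids in order: 122 (Calder) > 120 (Brio) > 75 (Onyx) > 62 (Stratus) > 51 (Talon)
Calder is highest; pays the third-highest bid, €75.

Calder pays €75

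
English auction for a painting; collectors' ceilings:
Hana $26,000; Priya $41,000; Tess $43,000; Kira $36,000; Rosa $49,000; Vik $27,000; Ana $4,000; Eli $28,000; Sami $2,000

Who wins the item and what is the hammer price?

Rosa wins at $43,000

Limits in order: 49,000 (Rosa) > 43,000 (Tess) > 41,000 (Priya) > 36,000 (Kira) > 28,000 (Eli) > 27,000 (Vik) > …
Once the price passes $43,000, only Rosa is left; the hammer falls at Tess's limit of $43,000.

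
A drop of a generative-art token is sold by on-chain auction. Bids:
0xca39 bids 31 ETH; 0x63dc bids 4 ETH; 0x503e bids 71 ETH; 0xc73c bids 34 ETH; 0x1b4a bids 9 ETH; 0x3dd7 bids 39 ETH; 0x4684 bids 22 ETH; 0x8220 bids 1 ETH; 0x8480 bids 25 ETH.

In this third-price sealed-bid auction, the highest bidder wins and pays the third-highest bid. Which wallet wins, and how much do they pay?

Sorting bids: 71 (0x503e) > 39 (0x3dd7) > 34 (0xc73c) > 31 (0xca39) > 25 (0x8480) > 22 (0x4684) > …
0x503e wins; payment is bid #3 in the ranking = 34 ETH.

0x503e pays 34 ETH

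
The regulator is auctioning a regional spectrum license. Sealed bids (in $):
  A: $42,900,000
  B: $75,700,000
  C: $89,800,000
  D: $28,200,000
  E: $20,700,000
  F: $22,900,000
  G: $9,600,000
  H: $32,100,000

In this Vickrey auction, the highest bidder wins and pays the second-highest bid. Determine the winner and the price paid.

C pays $75,700,000

Vickrey auction: the highest bidder wins and pays the second-highest bid.
Bids ranked: 89,800,000 (C) > 75,700,000 (B) > 42,900,000 (A) > 32,100,000 (H) > 28,200,000 (D) > 22,900,000 (F) > …
C wins with the highest bid; price is set by the runner-up at $75,700,000.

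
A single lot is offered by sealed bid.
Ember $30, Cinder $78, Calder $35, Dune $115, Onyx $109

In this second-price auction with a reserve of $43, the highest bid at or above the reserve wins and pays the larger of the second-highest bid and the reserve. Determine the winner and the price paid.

Dune pays $109

Rule: the highest bid at or above the reserve wins and pays the larger of the second-highest bid and the reserve.
Bids ranked: 115 (Dune) > 109 (Onyx) > 78 (Cinder) > 35 (Calder) > 30 (Ember)
Highest eligible bid: Dune at $115.
Second-highest bid $109 exceeds the reserve $43 → payment $109.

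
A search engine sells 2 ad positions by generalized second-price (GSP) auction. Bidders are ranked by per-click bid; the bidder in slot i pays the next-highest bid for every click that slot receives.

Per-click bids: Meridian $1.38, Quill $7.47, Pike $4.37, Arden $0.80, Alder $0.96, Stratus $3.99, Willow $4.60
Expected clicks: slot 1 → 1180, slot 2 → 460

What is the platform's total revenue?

Sorting advertisers: $7.47 (Quill) > $4.60 (Willow) > $4.37 (Pike) > …
Slot 1: Quill pays $4.60 × 1180 = $5428.00
Slot 2: Willow pays $4.37 × 460 = $2010.20
Total = $7438.20

Total revenue: $7438.20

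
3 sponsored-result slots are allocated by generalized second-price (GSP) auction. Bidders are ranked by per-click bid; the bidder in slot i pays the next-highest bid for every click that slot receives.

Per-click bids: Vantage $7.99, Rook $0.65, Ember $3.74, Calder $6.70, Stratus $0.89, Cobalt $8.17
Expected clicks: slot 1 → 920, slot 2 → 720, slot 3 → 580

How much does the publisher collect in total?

Per-click bids in order: $8.17 (Cobalt) > $7.99 (Vantage) > $6.70 (Calder) > $3.74 (Ember) > …
Slot 1: Cobalt pays $7.99 × 920 = $7350.80
Slot 2: Vantage pays $6.70 × 720 = $4824.00
Slot 3: Calder pays $3.74 × 580 = $2169.20
Total = $14344.00

Total revenue: $14344.00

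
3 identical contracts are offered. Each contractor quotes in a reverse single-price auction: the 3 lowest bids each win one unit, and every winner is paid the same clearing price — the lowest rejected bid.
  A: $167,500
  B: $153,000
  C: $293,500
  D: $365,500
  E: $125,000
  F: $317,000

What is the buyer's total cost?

Total cost: $880,500

Sorting: 125,000 (E), 153,000 (B), 167,500 (A), 293,500 (C), 317,000 (F), …
Lowest 3: E, B, A.
Clearing price = lowest rejected bid = $293,500.
Total cost = 3 × $293,500 = $880,500.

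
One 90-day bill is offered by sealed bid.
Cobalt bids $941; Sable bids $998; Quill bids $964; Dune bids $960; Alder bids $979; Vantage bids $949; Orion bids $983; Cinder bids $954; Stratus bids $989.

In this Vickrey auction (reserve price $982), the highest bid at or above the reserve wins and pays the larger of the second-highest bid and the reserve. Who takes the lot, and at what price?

Sable pays $989

Vickrey auction (reserve price $982): the highest bid at or above the reserve wins and pays the larger of the second-highest bid and the reserve.
Bids ranked: 998 (Sable) > 989 (Stratus) > 983 (Orion) > 979 (Alder) > 964 (Quill) > 960 (Dune) > …
Highest eligible bid: Sable at $998.
max(second-highest $989, reserve $982) = $989; the reserve does not bind.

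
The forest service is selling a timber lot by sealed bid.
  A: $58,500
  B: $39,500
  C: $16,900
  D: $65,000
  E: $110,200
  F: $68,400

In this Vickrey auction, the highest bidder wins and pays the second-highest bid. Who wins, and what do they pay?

Sorting bids: 110,200 (E) > 68,400 (F) > 65,000 (D) > 58,500 (A) > 39,500 (B) > 16,900 (C)
E wins with the highest bid; price is set by the runner-up at $68,400.

E pays $68,400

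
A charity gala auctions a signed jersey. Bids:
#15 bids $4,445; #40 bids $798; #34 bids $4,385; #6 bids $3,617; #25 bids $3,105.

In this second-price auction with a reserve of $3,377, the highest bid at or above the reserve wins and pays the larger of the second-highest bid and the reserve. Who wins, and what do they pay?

Sorting bids: 4,445 (#15) > 4,385 (#34) > 3,617 (#6) > 3,105 (#25) > 798 (#40)
Highest eligible bid: #15 at $4,445.
max(second-highest $4,385, reserve $3,377) = $4,385; the reserve does not bind.

#15 pays $4,385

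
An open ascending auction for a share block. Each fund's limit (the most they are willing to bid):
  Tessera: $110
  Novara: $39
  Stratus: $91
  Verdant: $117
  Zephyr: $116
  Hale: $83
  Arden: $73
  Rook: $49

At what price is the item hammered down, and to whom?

Limits ranked: 117 (Verdant) > 116 (Zephyr) > 110 (Tessera) > 91 (Stratus) > 83 (Hale) > 73 (Arden) > …
Once the price passes $116, only Verdant is left; the hammer falls at Zephyr's limit of $116.

Verdant wins at $116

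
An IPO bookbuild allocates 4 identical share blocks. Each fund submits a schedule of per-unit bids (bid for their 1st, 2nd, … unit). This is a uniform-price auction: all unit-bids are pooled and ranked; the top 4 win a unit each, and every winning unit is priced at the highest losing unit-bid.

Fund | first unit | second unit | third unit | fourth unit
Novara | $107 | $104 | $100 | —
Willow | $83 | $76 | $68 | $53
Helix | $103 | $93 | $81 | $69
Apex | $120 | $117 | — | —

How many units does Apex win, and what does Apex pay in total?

Pooled unit-bids ranked (top 4): 120 (Apex-1), 117 (Apex-2), 107 (Novara-1), 104 (Novara-2)
The (k+1)-th unit-bid is $103.
Apex wins 2 unit(s) at $103 each.

Apex: 2 units, pays $206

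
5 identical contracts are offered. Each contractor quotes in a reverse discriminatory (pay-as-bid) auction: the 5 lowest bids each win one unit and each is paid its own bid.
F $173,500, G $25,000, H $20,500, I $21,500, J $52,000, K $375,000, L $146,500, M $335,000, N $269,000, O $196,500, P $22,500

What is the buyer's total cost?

Bids ranked low→high: 20,500 (H), 21,500 (I), 22,500 (P), 25,000 (G), 52,000 (J), 146,500 (L), 173,500 (F), …
Lowest 5: H, I, P, G, J.
Total cost = 20,500 + 21,500 + 22,500 + 25,000 + 52,000 = $141,500.

Total cost: $141,500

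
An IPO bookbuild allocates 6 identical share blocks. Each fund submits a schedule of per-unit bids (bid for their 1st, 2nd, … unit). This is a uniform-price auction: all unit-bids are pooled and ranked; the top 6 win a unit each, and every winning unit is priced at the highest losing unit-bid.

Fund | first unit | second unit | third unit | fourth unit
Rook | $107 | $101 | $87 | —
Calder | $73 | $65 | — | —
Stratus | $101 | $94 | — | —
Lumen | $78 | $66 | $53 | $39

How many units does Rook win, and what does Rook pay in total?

Merging the schedules and taking the best 6: 107 (Rook-1), 101 (Rook-2), 101 (Stratus-1), 94 (Stratus-2), 87 (Rook-3), 78 (Lumen-1)
The (k+1)-th unit-bid is $73.
Rook wins 3 unit(s) at $73 each.

Rook: 3 units, pays $219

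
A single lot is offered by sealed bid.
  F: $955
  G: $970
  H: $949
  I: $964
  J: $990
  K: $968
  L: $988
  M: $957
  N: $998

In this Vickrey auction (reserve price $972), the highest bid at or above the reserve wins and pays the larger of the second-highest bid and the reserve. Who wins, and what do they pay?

Bids ranked: 998 (N) > 990 (J) > 988 (L) > 970 (G) > 968 (K) > 964 (I) > …
Highest eligible bid: N at $998.
Second-highest bid $990 exceeds the reserve $972 → payment $990.

N pays $990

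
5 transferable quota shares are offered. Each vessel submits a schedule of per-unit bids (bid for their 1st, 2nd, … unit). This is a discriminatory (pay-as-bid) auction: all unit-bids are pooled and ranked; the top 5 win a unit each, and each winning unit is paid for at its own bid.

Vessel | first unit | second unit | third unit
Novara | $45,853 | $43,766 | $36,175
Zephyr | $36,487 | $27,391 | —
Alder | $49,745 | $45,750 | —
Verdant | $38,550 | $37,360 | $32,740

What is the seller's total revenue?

Pooled unit-bids ranked (top 5): 49,745 (Alder-1), 45,853 (Novara-1), 45,750 (Alder-2), 43,766 (Novara-2), 38,550 (Verdant-1)
Next rejected bid: $37,360 (not a price — pay-as-bid).
Each winning unit pays its own bid.
Revenue = 49,745 + 45,853 + 45,750 + 43,766 + 38,550 = $223,664.

Total revenue: $223,664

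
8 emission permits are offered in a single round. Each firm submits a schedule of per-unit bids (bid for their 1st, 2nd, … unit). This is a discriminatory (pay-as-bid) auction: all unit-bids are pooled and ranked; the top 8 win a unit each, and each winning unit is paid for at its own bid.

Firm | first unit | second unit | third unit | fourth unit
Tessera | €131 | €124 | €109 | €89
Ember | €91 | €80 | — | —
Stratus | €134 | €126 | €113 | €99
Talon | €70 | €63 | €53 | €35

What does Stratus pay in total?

Pooled unit-bids ranked (top 8): 134 (Stratus-1), 131 (Tessera-1), 126 (Stratus-2), 124 (Tessera-2), 113 (Stratus-3), 109 (Tessera-3), 99 (Stratus-4), 91 (Ember-1)
Next rejected bid: €89 (not a price — pay-as-bid).
Stratus's winning unit-bids: 134 + 126 + 113 + 99 = €472.

Stratus pays €472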